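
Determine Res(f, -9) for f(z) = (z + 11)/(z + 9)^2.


Step 1: Pole of order 2 at z = -9
Step 2: Res = lim d/dz [(z + 9)^2 * f(z)] as z -> -9
Step 3: (z + 9)^2 * f(z) = z + 11
Step 4: d/dz[z + 11] = 1

1


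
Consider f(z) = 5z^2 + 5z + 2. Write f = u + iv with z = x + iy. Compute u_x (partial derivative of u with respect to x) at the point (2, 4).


Step 1: f(z) = 5(x+iy)^2 + 5(x+iy) + 2
Step 2: u = 5(x^2 - y^2) + 5x + 2
Step 3: u_x = 10x + 5
Step 4: At (2, 4): u_x = 20 + 5 = 25

25


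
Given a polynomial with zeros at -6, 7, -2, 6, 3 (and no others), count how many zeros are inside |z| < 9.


Step 1: Check each root:
  z = -6: |-6| = 6 < 9
  z = 7: |7| = 7 < 9
  z = -2: |-2| = 2 < 9
  z = 6: |6| = 6 < 9
  z = 3: |3| = 3 < 9
Step 2: Count = 5

5


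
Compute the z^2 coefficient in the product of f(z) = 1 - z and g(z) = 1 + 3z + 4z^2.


Step 1: z^2 term in f*g comes from: (1)*(4z^2) + (-z)*(3z) + (0)*(1)
Step 2: = 4 - 3 + 0
Step 3: = 1

1


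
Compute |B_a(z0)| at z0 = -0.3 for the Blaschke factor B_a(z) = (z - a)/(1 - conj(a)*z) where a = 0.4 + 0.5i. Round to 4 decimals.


Step 1: Numerator z0 - a = -0.3 - (0.4 + 0.5i) = -0.7 - 0.5i
Step 2: Denominator 1 - conj(a)*z0 = 1 - (0.4 - 0.5i)*(-0.3) = 1.12 - 0.15i
Step 3: |z0 - a|^2 = (-0.7)^2 + (-0.5)^2 = 0.74; |1 - conj(a)*z0|^2 = 1.12^2 + (-0.15)^2 = 1.2769
Step 4: |B_a(-0.3)| = sqrt(0.74 / 1.2769) = sqrt(0.579529)
Step 5: = 0.7613

0.7613


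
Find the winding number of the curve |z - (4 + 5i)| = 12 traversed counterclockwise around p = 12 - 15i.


Step 1: Center c = (4, 5), radius = 12
Step 2: |p - c|^2 = 8^2 + (-20)^2 = 464
Step 3: r^2 = 144
Step 4: |p-c| > r so winding number = 0

0


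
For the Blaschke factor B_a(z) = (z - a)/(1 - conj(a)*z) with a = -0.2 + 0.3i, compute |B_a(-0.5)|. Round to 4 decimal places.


Step 1: Numerator z0 - a = -0.5 - (-0.2 + 0.3i) = -0.3 - 0.3i
Step 2: Denominator 1 - conj(a)*z0 = 1 - (-0.2 - 0.3i)*(-0.5) = 0.9 - 0.15i
Step 3: |z0 - a|^2 = (-0.3)^2 + (-0.3)^2 = 0.18; |1 - conj(a)*z0|^2 = 0.9^2 + (-0.15)^2 = 0.8325
Step 4: |B_a(-0.5)| = sqrt(0.18 / 0.8325) = sqrt(0.216216)
Step 5: = 0.465

0.465


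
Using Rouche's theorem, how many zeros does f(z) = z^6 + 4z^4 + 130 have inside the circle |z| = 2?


Step 1: On |z| = 2 the three terms have sizes |z^6| = 2^6 = 64, |4z^4| = 4*2^4 = 64, |130| = 130
Step 2: The dominant term is g(z) = 130; let h(z) = z^6 + 4z^4 so f = g + h
Step 3: On |z| = 2: |g| = 130 and |h| <= 64 + 64 = 128
Step 4: Since 130 > 128, |h| < |g| on |z| = 2, so by Rouche f has the same number of zeros as g inside |z| < 2
Step 5: g(z) = 130 is a nonzero constant with no zeros inside |z| < 2. Answer = 0

0


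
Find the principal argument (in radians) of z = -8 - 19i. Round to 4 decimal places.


Step 1: z = -8 - 19i
Step 2: arg(z) = atan2(-19, -8)
Step 3: arg(z) = -1.9693

-1.9693


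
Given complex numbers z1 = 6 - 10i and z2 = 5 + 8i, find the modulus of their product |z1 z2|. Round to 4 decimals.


Step 1: |z1| = sqrt(6^2 + (-10)^2) = sqrt(136)
Step 2: |z2| = sqrt(5^2 + 8^2) = sqrt(89)
Step 3: |z1*z2| = |z1|*|z2| = sqrt(136) * sqrt(89) = sqrt(136 * 89) = sqrt(12104)
Step 4: = 110.0182

110.0182


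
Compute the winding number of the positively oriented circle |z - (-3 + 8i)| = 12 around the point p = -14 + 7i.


Step 1: Center c = (-3, 8), radius = 12
Step 2: |p - c|^2 = (-11)^2 + (-1)^2 = 122
Step 3: r^2 = 144
Step 4: |p-c| < r so winding number = 1

1


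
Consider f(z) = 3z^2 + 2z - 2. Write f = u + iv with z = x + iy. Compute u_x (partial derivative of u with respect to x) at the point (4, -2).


Step 1: f(z) = 3(x+iy)^2 + 2(x+iy) - 2
Step 2: u = 3(x^2 - y^2) + 2x - 2
Step 3: u_x = 6x + 2
Step 4: At (4, -2): u_x = 24 + 2 = 26

26


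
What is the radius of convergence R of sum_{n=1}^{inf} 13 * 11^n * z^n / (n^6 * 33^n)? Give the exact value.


Step 1: General term a_n = 13 * 11^n / (n^6 * 33^n)
Step 2: By the root test, |a_n|^(1/n) = 13^(1/n) * 11 / (n^(6/n) * 33) -> 11/33 as n -> infinity (since 13^(1/n) -> 1 and n^(6/n) -> 1)
Step 3: R = 1/lim|a_n|^(1/n) = 33/11 = 3

3


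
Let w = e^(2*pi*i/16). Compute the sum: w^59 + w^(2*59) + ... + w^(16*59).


Step 1: The sum sum_{j=1}^{n} w^(k*j) equals n if n | k, else 0.
Step 2: Here n = 16, k = 59
Step 3: Does n divide k? 16 | 59 -> False
Step 4: Sum = 0

0


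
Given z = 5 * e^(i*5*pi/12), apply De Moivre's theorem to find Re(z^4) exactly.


Step 1: By De Moivre's theorem, z^4 = 5^4 * e^(i*4*5*pi/12) = 625 * (cos(5*pi/3) + i*sin(5*pi/3))
Step 2: |z|^4 = 5^4 = 625
Step 3: The angle 5*pi/3 already lies in [0, 2*pi)
Step 4: cos(5*pi/3) = 1/2
Step 5: Re(z^4) = 625 * 1/2 = 625/2

625/2


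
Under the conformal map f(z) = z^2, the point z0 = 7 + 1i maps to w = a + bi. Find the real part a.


Step 1: z0 = 7 + 1i
Step 2: z0^2 = 7^2 - 1^2 + 14i
Step 3: real part = 49 - 1 = 48

48


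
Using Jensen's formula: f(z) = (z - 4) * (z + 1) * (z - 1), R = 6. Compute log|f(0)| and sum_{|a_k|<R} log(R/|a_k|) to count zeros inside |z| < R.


Jensen's formula: (1/2pi)*integral log|f(Re^it)|dt = log|f(0)| + sum_{|a_k|<R} log(R/|a_k|)
Step 1: f(0) = (-4) * 1 * (-1) = 4
Step 2: log|f(0)| = log|4| + log|-1| + log|1| = 1.3863
Step 3: Zeros inside |z| < 6: 4, -1, 1
Step 4: Jensen sum = log(6/4) + log(6/1) + log(6/1) = 3.989
Step 5: n(R) = number of terms in the Jensen sum = count of zeros inside |z| < 6 = 3

3


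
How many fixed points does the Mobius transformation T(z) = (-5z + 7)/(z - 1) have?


Step 1: Fixed points satisfy T(z) = z
Step 2: z^2 + 4z - 7 = 0
Step 3: Discriminant = 4^2 - 4*1*(-7) = 44
Step 4: Number of fixed points = 2

2


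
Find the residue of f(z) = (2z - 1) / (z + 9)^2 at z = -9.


Step 1: Pole of order 2 at z = -9
Step 2: Res = lim d/dz [(z + 9)^2 * f(z)] as z -> -9
Step 3: (z + 9)^2 * f(z) = 2z - 1
Step 4: d/dz[2z - 1] = 2

2


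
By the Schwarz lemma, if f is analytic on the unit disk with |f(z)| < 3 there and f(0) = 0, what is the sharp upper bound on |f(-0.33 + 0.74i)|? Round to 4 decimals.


Step 1: g = f/3 maps D -> D with g(0) = 0, so by the Schwarz lemma |g(z)| <= |z|, i.e. |f(z)| <= 3|z|; this is sharp (f(z) = 3z).
Step 2: |z0|^2 = (-0.33)^2 + 0.74^2 = 0.6565
Step 3: |z0| = sqrt(0.6565) = 0.810247
Step 4: Best bound = 3 * |z0| = 3 * 0.810247 = 2.4307

2.4307


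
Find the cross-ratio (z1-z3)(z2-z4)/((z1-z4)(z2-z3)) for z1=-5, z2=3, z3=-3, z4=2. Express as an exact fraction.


Step 1: (z1-z3)(z2-z4) = (-2) * 1 = -2
Step 2: (z1-z4)(z2-z3) = (-7) * 6 = -42
Step 3: Cross-ratio = 2/42 = 1/21

1/21


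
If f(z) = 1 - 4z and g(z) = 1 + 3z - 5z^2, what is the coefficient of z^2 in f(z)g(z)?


Step 1: z^2 term in f*g comes from: (1)*(-5z^2) + (-4z)*(3z) + (0)*(1)
Step 2: = -5 - 12 + 0
Step 3: = -17

-17


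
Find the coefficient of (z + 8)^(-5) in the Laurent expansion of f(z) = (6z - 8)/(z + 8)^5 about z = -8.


Step 1: Write the numerator in powers of (z + 8): 6z - 8 = 6(z + 8) + (6*(-8) - 8) = 6(z + 8) - 56
Step 2: Divide by (z + 8)^5: f(z) = -56(z + 8)^(-5) + 6(z + 8)^(-4)
Step 3: This finite sum is the Laurent series of f about z = -8.
Step 4: Coefficient of (z + 8)^(-5) = 6*(-8) - 8 = -56

-56


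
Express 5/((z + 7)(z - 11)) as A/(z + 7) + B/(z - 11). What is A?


Step 1: Multiply both sides by (z + 7) and set z = -7
Step 2: A = 5 / (-7 - 11)
Step 3: A = 5 / (-18)
Step 4: A = -5/18

-5/18


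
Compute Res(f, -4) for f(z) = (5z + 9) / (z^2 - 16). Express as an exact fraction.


Step 1: Q(z) = z^2 - 16 = (z + 4)(z - 4)
Step 2: Q'(z) = 2z
Step 3: Q'(-4) = -8, P(-4) = -11
Step 4: Res = P(-4)/Q'(-4) = -11/(-8) = 11/8

11/8


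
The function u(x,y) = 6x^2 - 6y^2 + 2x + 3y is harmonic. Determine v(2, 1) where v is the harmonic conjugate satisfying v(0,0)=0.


Step 1: v_x = -u_y = 12y - 3
Step 2: v_y = u_x = 12x + 2
Step 3: v = 12xy - 3x + 2y + C
Step 4: v(0,0) = 0 => C = 0
Step 5: v(2, 1) = 20

20


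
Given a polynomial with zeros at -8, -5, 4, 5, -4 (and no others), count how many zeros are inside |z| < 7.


Step 1: Check each root:
  z = -8: |-8| = 8 >= 7
  z = -5: |-5| = 5 < 7
  z = 4: |4| = 4 < 7
  z = 5: |5| = 5 < 7
  z = -4: |-4| = 4 < 7
Step 2: Count = 4

4


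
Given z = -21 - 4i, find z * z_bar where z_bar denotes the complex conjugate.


Step 1: conj(z) = -21 + 4i
Step 2: z * conj(z) = (-21)^2 + (-4)^2
Step 3: = 441 + 16 = 457

457


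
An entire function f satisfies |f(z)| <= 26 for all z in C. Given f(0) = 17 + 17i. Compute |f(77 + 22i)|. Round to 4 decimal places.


Step 1: By Liouville's theorem, a bounded entire function is constant.
Step 2: f(z) = f(0) = 17 + 17i for all z.
Step 3: |f(w)| = |17 + 17i| = sqrt(289 + 289)
Step 4: = 24.0416

24.0416


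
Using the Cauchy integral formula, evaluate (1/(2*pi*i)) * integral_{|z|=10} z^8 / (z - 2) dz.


Step 1: f(z) = z^8, a = 2 is inside |z| = 10
Step 2: By Cauchy integral formula: (1/(2pi*i)) * integral = f(a)
Step 3: f(2) = 2^8 = 256

256


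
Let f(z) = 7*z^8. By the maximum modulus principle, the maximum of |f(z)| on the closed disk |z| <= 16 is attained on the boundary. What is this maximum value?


Step 1: On |z| = 16, |f(z)| = 7 * |z|^8 = 7 * 16^8
Step 2: By maximum modulus principle, maximum is on boundary.
Step 3: Maximum = 7 * 4294967296 = 30064771072

30064771072


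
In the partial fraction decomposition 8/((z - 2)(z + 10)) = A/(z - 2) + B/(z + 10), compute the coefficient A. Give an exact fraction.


Step 1: Multiply both sides by (z - 2) and set z = 2
Step 2: A = 8 / (2 + 10)
Step 3: A = 8 / 12
Step 4: A = 2/3

2/3


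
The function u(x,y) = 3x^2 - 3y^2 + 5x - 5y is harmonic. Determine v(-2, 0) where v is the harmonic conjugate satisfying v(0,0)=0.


Step 1: v_x = -u_y = 6y + 5
Step 2: v_y = u_x = 6x + 5
Step 3: v = 6xy + 5x + 5y + C
Step 4: v(0,0) = 0 => C = 0
Step 5: v(-2, 0) = -10

-10


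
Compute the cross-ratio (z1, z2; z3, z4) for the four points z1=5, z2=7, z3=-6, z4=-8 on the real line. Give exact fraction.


Step 1: (z1-z3)(z2-z4) = 11 * 15 = 165
Step 2: (z1-z4)(z2-z3) = 13 * 13 = 169
Step 3: Cross-ratio = 165/169 = 165/169

165/169


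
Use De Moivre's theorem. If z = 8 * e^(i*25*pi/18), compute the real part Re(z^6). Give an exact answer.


Step 1: By De Moivre's theorem, z^6 = 8^6 * e^(i*6*25*pi/18) = 262144 * (cos(25*pi/3) + i*sin(25*pi/3))
Step 2: |z|^6 = 8^6 = 262144
Step 3: Reduce the angle mod 2*pi: 25*pi/3 - 8*pi = pi/3
Step 4: cos(pi/3) = 1/2
Step 5: Re(z^6) = 262144 * 1/2 = 131072

131072


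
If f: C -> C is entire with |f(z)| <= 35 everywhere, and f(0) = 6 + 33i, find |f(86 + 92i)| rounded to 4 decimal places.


Step 1: By Liouville's theorem, a bounded entire function is constant.
Step 2: f(z) = f(0) = 6 + 33i for all z.
Step 3: |f(w)| = |6 + 33i| = sqrt(36 + 1089)
Step 4: = 33.541

33.541


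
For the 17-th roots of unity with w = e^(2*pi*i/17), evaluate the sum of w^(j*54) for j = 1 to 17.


Step 1: The sum sum_{j=1}^{n} w^(k*j) equals n if n | k, else 0.
Step 2: Here n = 17, k = 54
Step 3: Does n divide k? 17 | 54 -> False
Step 4: Sum = 0

0


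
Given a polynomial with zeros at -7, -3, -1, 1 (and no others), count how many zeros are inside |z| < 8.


Step 1: Check each root:
  z = -7: |-7| = 7 < 8
  z = -3: |-3| = 3 < 8
  z = -1: |-1| = 1 < 8
  z = 1: |1| = 1 < 8
Step 2: Count = 4

4


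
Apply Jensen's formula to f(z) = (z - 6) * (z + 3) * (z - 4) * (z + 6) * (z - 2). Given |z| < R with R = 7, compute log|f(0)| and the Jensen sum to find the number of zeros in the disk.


Jensen's formula: (1/2pi)*integral log|f(Re^it)|dt = log|f(0)| + sum_{|a_k|<R} log(R/|a_k|)
Step 1: f(0) = (-6) * 3 * (-4) * 6 * (-2) = -864
Step 2: log|f(0)| = log|6| + log|-3| + log|4| + log|-6| + log|2| = 6.7616
Step 3: Zeros inside |z| < 7: 6, -3, 4, -6, 2
Step 4: Jensen sum = log(7/6) + log(7/3) + log(7/4) + log(7/6) + log(7/2) = 2.968
Step 5: n(R) = number of terms in the Jensen sum = count of zeros inside |z| < 7 = 5

5


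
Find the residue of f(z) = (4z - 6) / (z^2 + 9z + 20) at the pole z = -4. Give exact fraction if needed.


Step 1: Q(z) = z^2 + 9z + 20 = (z + 4)(z + 5)
Step 2: Q'(z) = 2z + 9
Step 3: Q'(-4) = 1, P(-4) = -22
Step 4: Res = P(-4)/Q'(-4) = -22/1 = -22

-22


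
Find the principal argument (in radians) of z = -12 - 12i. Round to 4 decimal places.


Step 1: z = -12 - 12i
Step 2: arg(z) = atan2(-12, -12)
Step 3: arg(z) = -2.3562

-2.3562


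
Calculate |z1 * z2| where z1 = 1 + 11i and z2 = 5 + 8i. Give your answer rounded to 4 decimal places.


Step 1: |z1| = sqrt(1^2 + 11^2) = sqrt(122)
Step 2: |z2| = sqrt(5^2 + 8^2) = sqrt(89)
Step 3: |z1*z2| = |z1|*|z2| = sqrt(122) * sqrt(89) = sqrt(122 * 89) = sqrt(10858)
Step 4: = 104.2017

104.2017


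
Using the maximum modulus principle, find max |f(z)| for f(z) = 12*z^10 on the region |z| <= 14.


Step 1: On |z| = 14, |f(z)| = 12 * |z|^10 = 12 * 14^10
Step 2: By maximum modulus principle, maximum is on boundary.
Step 3: Maximum = 12 * 289254654976 = 3471055859712

3471055859712


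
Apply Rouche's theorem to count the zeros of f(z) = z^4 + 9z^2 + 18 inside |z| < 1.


Step 1: On |z| = 1 the three terms have sizes |z^4| = 1^4 = 1, |9z^2| = 9*1^2 = 9, |18| = 18
Step 2: The dominant term is g(z) = 18; let h(z) = z^4 + 9z^2 so f = g + h
Step 3: On |z| = 1: |g| = 18 and |h| <= 1 + 9 = 10
Step 4: Since 18 > 10, |h| < |g| on |z| = 1, so by Rouche f has the same number of zeros as g inside |z| < 1
Step 5: g(z) = 18 is a nonzero constant with no zeros inside |z| < 1. Answer = 0

0


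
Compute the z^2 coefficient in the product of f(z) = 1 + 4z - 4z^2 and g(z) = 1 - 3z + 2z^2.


Step 1: z^2 term in f*g comes from: (1)*(2z^2) + (4z)*(-3z) + (-4z^2)*(1)
Step 2: = 2 - 12 - 4
Step 3: = -14

-14


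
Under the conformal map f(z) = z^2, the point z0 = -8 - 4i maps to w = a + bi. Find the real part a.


Step 1: z0 = -8 - 4i
Step 2: z0^2 = (-8)^2 - (-4)^2 + 64i
Step 3: real part = 64 - 16 = 48

48


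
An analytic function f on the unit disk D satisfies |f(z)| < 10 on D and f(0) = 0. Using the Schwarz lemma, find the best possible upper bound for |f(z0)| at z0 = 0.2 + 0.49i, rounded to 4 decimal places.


Step 1: g = f/10 maps D -> D with g(0) = 0, so by the Schwarz lemma |g(z)| <= |z|, i.e. |f(z)| <= 10|z|; this is sharp (f(z) = 10z).
Step 2: |z0|^2 = 0.2^2 + 0.49^2 = 0.2801
Step 3: |z0| = sqrt(0.2801) = 0.529245
Step 4: Best bound = 10 * |z0| = 10 * 0.529245 = 5.2924

5.2924


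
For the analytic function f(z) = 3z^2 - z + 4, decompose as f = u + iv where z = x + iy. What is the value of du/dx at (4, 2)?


Step 1: f(z) = 3(x+iy)^2 - (x+iy) + 4
Step 2: u = 3(x^2 - y^2) - x + 4
Step 3: u_x = 6x - 1
Step 4: At (4, 2): u_x = 24 - 1 = 23

23


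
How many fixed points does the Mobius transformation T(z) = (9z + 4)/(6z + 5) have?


Step 1: Fixed points satisfy T(z) = z
Step 2: 6z^2 - 4z - 4 = 0
Step 3: Discriminant = (-4)^2 - 4*6*(-4) = 112
Step 4: Number of fixed points = 2

2


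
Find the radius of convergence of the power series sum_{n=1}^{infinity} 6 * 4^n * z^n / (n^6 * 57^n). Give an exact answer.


Step 1: General term a_n = 6 * 4^n / (n^6 * 57^n)
Step 2: By the root test, |a_n|^(1/n) = 6^(1/n) * 4 / (n^(6/n) * 57) -> 4/57 as n -> infinity (since 6^(1/n) -> 1 and n^(6/n) -> 1)
Step 3: R = 1/lim|a_n|^(1/n) = 57/4

57/4


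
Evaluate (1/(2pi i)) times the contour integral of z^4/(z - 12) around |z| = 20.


Step 1: f(z) = z^4, a = 12 is inside |z| = 20
Step 2: By Cauchy integral formula: (1/(2pi*i)) * integral = f(a)
Step 3: f(12) = 12^4 = 20736

20736


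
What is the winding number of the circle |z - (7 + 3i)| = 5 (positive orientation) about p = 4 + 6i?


Step 1: Center c = (7, 3), radius = 5
Step 2: |p - c|^2 = (-3)^2 + 3^2 = 18
Step 3: r^2 = 25
Step 4: |p-c| < r so winding number = 1

1


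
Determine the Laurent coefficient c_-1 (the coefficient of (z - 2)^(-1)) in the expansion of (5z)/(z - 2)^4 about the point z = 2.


Step 1: Write the numerator in powers of (z - 2): 5z = 5(z - 2) + (5*2 + 0) = 5(z - 2) + 10
Step 2: Divide by (z - 2)^4: f(z) = 10(z - 2)^(-4) + 5(z - 2)^(-3)
Step 3: This finite sum is the Laurent series of f about z = 2.
Step 4: Only the powers -4 and -3 appear, so the coefficient of (z - 2)^(-1) = 0

0


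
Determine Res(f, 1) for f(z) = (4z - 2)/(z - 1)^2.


Step 1: Pole of order 2 at z = 1
Step 2: Res = lim d/dz [(z - 1)^2 * f(z)] as z -> 1
Step 3: (z - 1)^2 * f(z) = 4z - 2
Step 4: d/dz[4z - 2] = 4

4


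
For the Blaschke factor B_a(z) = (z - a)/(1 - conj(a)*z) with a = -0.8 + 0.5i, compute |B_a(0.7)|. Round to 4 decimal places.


Step 1: Numerator z0 - a = 0.7 - (-0.8 + 0.5i) = 1.5 - 0.5i
Step 2: Denominator 1 - conj(a)*z0 = 1 - (-0.8 - 0.5i)*0.7 = 1.56 + 0.35i
Step 3: |z0 - a|^2 = 1.5^2 + (-0.5)^2 = 2.5; |1 - conj(a)*z0|^2 = 1.56^2 + 0.35^2 = 2.5561
Step 4: |B_a(0.7)| = sqrt(2.5 / 2.5561) = sqrt(0.978053)
Step 5: = 0.989

0.989


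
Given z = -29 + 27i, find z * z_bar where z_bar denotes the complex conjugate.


Step 1: conj(z) = -29 - 27i
Step 2: z * conj(z) = (-29)^2 + 27^2
Step 3: = 841 + 729 = 1570

1570


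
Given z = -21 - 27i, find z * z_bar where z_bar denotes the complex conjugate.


Step 1: conj(z) = -21 + 27i
Step 2: z * conj(z) = (-21)^2 + (-27)^2
Step 3: = 441 + 729 = 1170

1170


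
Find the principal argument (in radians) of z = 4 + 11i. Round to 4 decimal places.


Step 1: z = 4 + 11i
Step 2: arg(z) = atan2(11, 4)
Step 3: arg(z) = 1.222

1.222


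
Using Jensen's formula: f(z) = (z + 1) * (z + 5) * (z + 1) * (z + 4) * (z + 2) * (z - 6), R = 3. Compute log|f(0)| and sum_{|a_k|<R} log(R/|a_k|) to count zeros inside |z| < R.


Jensen's formula: (1/2pi)*integral log|f(Re^it)|dt = log|f(0)| + sum_{|a_k|<R} log(R/|a_k|)
Step 1: f(0) = 1 * 5 * 1 * 4 * 2 * (-6) = -240
Step 2: log|f(0)| = log|-1| + log|-5| + log|-1| + log|-4| + log|-2| + log|6| = 5.4806
Step 3: Zeros inside |z| < 3: -1, -1, -2
Step 4: Jensen sum = log(3/1) + log(3/1) + log(3/2) = 2.6027
Step 5: n(R) = number of terms in the Jensen sum = count of zeros inside |z| < 3 = 3

3


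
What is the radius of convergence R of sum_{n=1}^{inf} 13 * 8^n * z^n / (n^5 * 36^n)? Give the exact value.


Step 1: General term a_n = 13 * 8^n / (n^5 * 36^n)
Step 2: By the root test, |a_n|^(1/n) = 13^(1/n) * 8 / (n^(5/n) * 36) -> 8/36 as n -> infinity (since 13^(1/n) -> 1 and n^(5/n) -> 1)
Step 3: R = 1/lim|a_n|^(1/n) = 36/8 = 9/2

9/2


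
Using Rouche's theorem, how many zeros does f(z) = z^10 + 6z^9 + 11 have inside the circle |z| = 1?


Step 1: On |z| = 1 the three terms have sizes |z^10| = 1^10 = 1, |6z^9| = 6*1^9 = 6, |11| = 11
Step 2: The dominant term is g(z) = 11; let h(z) = z^10 + 6z^9 so f = g + h
Step 3: On |z| = 1: |g| = 11 and |h| <= 1 + 6 = 7
Step 4: Since 11 > 7, |h| < |g| on |z| = 1, so by Rouche f has the same number of zeros as g inside |z| < 1
Step 5: g(z) = 11 is a nonzero constant with no zeros inside |z| < 1. Answer = 0

0


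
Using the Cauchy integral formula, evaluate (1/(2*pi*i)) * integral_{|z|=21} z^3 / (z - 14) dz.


Step 1: f(z) = z^3, a = 14 is inside |z| = 21
Step 2: By Cauchy integral formula: (1/(2pi*i)) * integral = f(a)
Step 3: f(14) = 14^3 = 2744

2744


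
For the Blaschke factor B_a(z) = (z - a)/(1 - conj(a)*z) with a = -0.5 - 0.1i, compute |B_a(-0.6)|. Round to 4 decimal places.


Step 1: Numerator z0 - a = -0.6 - (-0.5 - 0.1i) = -0.1 + 0.1i
Step 2: Denominator 1 - conj(a)*z0 = 1 - (-0.5 + 0.1i)*(-0.6) = 0.7 + 0.06i
Step 3: |z0 - a|^2 = (-0.1)^2 + 0.1^2 = 0.02; |1 - conj(a)*z0|^2 = 0.7^2 + 0.06^2 = 0.4936
Step 4: |B_a(-0.6)| = sqrt(0.02 / 0.4936) = sqrt(0.040519)
Step 5: = 0.2013

0.2013


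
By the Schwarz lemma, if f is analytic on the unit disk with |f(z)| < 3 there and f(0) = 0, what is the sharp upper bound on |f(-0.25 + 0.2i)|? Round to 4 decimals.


Step 1: g = f/3 maps D -> D with g(0) = 0, so by the Schwarz lemma |g(z)| <= |z|, i.e. |f(z)| <= 3|z|; this is sharp (f(z) = 3z).
Step 2: |z0|^2 = (-0.25)^2 + 0.2^2 = 0.1025
Step 3: |z0| = sqrt(0.1025) = 0.320156
Step 4: Best bound = 3 * |z0| = 3 * 0.320156 = 0.9605

0.9605


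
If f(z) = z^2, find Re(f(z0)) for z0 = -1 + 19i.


Step 1: z0 = -1 + 19i
Step 2: z0^2 = (-1)^2 - 19^2 - 38i
Step 3: real part = 1 - 361 = -360

-360


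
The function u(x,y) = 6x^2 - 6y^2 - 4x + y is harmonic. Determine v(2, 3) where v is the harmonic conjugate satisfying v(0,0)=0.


Step 1: v_x = -u_y = 12y - 1
Step 2: v_y = u_x = 12x - 4
Step 3: v = 12xy - x - 4y + C
Step 4: v(0,0) = 0 => C = 0
Step 5: v(2, 3) = 58

58


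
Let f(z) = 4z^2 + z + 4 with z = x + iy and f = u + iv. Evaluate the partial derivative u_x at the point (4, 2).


Step 1: f(z) = 4(x+iy)^2 + (x+iy) + 4
Step 2: u = 4(x^2 - y^2) + x + 4
Step 3: u_x = 8x + 1
Step 4: At (4, 2): u_x = 32 + 1 = 33

33


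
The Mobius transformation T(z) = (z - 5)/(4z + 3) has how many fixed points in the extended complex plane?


Step 1: Fixed points satisfy T(z) = z
Step 2: 4z^2 + 2z + 5 = 0
Step 3: Discriminant = 2^2 - 4*4*5 = -76
Step 4: Number of fixed points = 2

2


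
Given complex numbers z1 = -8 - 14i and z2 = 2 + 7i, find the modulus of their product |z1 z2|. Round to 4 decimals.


Step 1: |z1| = sqrt((-8)^2 + (-14)^2) = sqrt(260)
Step 2: |z2| = sqrt(2^2 + 7^2) = sqrt(53)
Step 3: |z1*z2| = |z1|*|z2| = sqrt(260) * sqrt(53) = sqrt(260 * 53) = sqrt(13780)
Step 4: = 117.3882

117.3882


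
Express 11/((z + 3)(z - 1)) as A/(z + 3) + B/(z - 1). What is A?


Step 1: Multiply both sides by (z + 3) and set z = -3
Step 2: A = 11 / (-3 - 1)
Step 3: A = 11 / (-4)
Step 4: A = -11/4

-11/4


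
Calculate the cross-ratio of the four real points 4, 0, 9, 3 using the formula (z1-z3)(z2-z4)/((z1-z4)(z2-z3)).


Step 1: (z1-z3)(z2-z4) = (-5) * (-3) = 15
Step 2: (z1-z4)(z2-z3) = 1 * (-9) = -9
Step 3: Cross-ratio = -15/9 = -5/3

-5/3


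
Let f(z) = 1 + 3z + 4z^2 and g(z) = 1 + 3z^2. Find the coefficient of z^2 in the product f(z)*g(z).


Step 1: z^2 term in f*g comes from: (1)*(3z^2) + (3z)*(0) + (4z^2)*(1)
Step 2: = 3 + 0 + 4
Step 3: = 7

7


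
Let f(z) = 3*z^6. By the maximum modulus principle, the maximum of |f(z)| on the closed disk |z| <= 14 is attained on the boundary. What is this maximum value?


Step 1: On |z| = 14, |f(z)| = 3 * |z|^6 = 3 * 14^6
Step 2: By maximum modulus principle, maximum is on boundary.
Step 3: Maximum = 3 * 7529536 = 22588608

22588608


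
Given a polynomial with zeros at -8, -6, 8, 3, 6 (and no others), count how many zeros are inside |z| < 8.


Step 1: Check each root:
  z = -8: |-8| = 8 >= 8
  z = -6: |-6| = 6 < 8
  z = 8: |8| = 8 >= 8
  z = 3: |3| = 3 < 8
  z = 6: |6| = 6 < 8
Step 2: Count = 3

3


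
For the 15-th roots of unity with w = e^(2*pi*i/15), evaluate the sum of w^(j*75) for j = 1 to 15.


Step 1: The sum sum_{j=1}^{n} w^(k*j) equals n if n | k, else 0.
Step 2: Here n = 15, k = 75
Step 3: Does n divide k? 15 | 75 -> True
Step 4: Sum = 15

15


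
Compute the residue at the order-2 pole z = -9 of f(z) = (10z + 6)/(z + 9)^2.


Step 1: Pole of order 2 at z = -9
Step 2: Res = lim d/dz [(z + 9)^2 * f(z)] as z -> -9
Step 3: (z + 9)^2 * f(z) = 10z + 6
Step 4: d/dz[10z + 6] = 10

10


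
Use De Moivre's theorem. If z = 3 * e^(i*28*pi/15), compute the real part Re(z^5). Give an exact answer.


Step 1: By De Moivre's theorem, z^5 = 3^5 * e^(i*5*28*pi/15) = 243 * (cos(28*pi/3) + i*sin(28*pi/3))
Step 2: |z|^5 = 3^5 = 243
Step 3: Reduce the angle mod 2*pi: 28*pi/3 - 8*pi = 4*pi/3
Step 4: cos(4*pi/3) = -1/2
Step 5: Re(z^5) = 243 * (-1/2) = -243/2

-243/2


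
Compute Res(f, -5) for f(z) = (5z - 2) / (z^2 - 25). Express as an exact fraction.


Step 1: Q(z) = z^2 - 25 = (z + 5)(z - 5)
Step 2: Q'(z) = 2z
Step 3: Q'(-5) = -10, P(-5) = -27
Step 4: Res = P(-5)/Q'(-5) = -27/(-10) = 27/10

27/10


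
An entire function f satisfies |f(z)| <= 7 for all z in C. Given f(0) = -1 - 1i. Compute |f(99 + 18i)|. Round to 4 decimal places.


Step 1: By Liouville's theorem, a bounded entire function is constant.
Step 2: f(z) = f(0) = -1 - 1i for all z.
Step 3: |f(w)| = |-1 - 1i| = sqrt(1 + 1)
Step 4: = 1.4142

1.4142


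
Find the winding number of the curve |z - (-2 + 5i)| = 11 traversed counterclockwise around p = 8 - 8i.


Step 1: Center c = (-2, 5), radius = 11
Step 2: |p - c|^2 = 10^2 + (-13)^2 = 269
Step 3: r^2 = 121
Step 4: |p-c| > r so winding number = 0

0


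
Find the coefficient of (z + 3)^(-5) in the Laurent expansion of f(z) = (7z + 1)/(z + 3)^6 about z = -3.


Step 1: Write the numerator in powers of (z + 3): 7z + 1 = 7(z + 3) + (7*(-3) + 1) = 7(z + 3) - 20
Step 2: Divide by (z + 3)^6: f(z) = -20(z + 3)^(-6) + 7(z + 3)^(-5)
Step 3: This finite sum is the Laurent series of f about z = -3.
Step 4: Coefficient of (z + 3)^(-5) = coefficient of (z + 3) in the re-centred numerator = 7

7


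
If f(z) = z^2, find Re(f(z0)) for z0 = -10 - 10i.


Step 1: z0 = -10 - 10i
Step 2: z0^2 = (-10)^2 - (-10)^2 + 200i
Step 3: real part = 100 - 100 = 0

0


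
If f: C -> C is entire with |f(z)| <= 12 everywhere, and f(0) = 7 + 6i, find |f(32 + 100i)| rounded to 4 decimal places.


Step 1: By Liouville's theorem, a bounded entire function is constant.
Step 2: f(z) = f(0) = 7 + 6i for all z.
Step 3: |f(w)| = |7 + 6i| = sqrt(49 + 36)
Step 4: = 9.2195

9.2195


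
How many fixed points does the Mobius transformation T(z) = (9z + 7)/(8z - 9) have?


Step 1: Fixed points satisfy T(z) = z
Step 2: 8z^2 - 18z - 7 = 0
Step 3: Discriminant = (-18)^2 - 4*8*(-7) = 548
Step 4: Number of fixed points = 2

2


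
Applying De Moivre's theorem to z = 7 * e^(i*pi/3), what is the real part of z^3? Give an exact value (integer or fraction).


Step 1: By De Moivre's theorem, z^3 = 7^3 * e^(i*3*pi/3) = 343 * (cos(pi) + i*sin(pi))
Step 2: |z|^3 = 7^3 = 343
Step 3: The angle pi already lies in [0, 2*pi)
Step 4: cos(pi) = -1
Step 5: Re(z^3) = 343 * (-1) = -343

-343


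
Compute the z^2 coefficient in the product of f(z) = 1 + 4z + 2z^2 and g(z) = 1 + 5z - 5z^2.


Step 1: z^2 term in f*g comes from: (1)*(-5z^2) + (4z)*(5z) + (2z^2)*(1)
Step 2: = -5 + 20 + 2
Step 3: = 17

17


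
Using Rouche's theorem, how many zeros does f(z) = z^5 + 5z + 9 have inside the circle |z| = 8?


Step 1: On |z| = 8 the three terms have sizes |z^5| = 8^5 = 32768, |5z| = 5*8 = 40, |9| = 9
Step 2: The dominant term is g(z) = z^5; let h(z) = 5z + 9 so f = g + h
Step 3: On |z| = 8: |g| = 32768 and |h| <= 40 + 9 = 49
Step 4: Since 32768 > 49, |h| < |g| on |z| = 8, so by Rouche f has the same number of zeros as g inside |z| < 8
Step 5: g(z) = z^5 has 5 zeros (all at the origin) inside |z| < 8. Answer = 5

5


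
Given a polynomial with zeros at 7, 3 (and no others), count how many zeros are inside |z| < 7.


Step 1: Check each root:
  z = 7: |7| = 7 >= 7
  z = 3: |3| = 3 < 7
Step 2: Count = 1

1


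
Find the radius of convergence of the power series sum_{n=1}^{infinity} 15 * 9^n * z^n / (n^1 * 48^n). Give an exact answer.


Step 1: General term a_n = 15 * 9^n / (n^1 * 48^n)
Step 2: By the root test, |a_n|^(1/n) = 15^(1/n) * 9 / (n^(1/n) * 48) -> 9/48 as n -> infinity (since 15^(1/n) -> 1 and n^(1/n) -> 1)
Step 3: R = 1/lim|a_n|^(1/n) = 48/9 = 16/3

16/3


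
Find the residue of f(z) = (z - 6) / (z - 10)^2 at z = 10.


Step 1: Pole of order 2 at z = 10
Step 2: Res = lim d/dz [(z - 10)^2 * f(z)] as z -> 10
Step 3: (z - 10)^2 * f(z) = z - 6
Step 4: d/dz[z - 6] = 1

1


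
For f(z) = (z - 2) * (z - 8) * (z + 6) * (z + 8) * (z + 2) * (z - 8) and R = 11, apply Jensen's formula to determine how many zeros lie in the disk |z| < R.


Jensen's formula: (1/2pi)*integral log|f(Re^it)|dt = log|f(0)| + sum_{|a_k|<R} log(R/|a_k|)
Step 1: f(0) = (-2) * (-8) * 6 * 8 * 2 * (-8) = -12288
Step 2: log|f(0)| = log|2| + log|8| + log|-6| + log|-8| + log|-2| + log|8| = 9.4164
Step 3: Zeros inside |z| < 11: 2, 8, -6, -8, -2, 8
Step 4: Jensen sum = log(11/2) + log(11/8) + log(11/6) + log(11/8) + log(11/2) + log(11/8) = 4.971
Step 5: n(R) = number of terms in the Jensen sum = count of zeros inside |z| < 11 = 6

6


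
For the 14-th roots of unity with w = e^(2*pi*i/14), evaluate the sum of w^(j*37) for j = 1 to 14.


Step 1: The sum sum_{j=1}^{n} w^(k*j) equals n if n | k, else 0.
Step 2: Here n = 14, k = 37
Step 3: Does n divide k? 14 | 37 -> False
Step 4: Sum = 0

0


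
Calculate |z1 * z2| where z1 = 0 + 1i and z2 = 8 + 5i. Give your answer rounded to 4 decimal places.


Step 1: |z1| = sqrt(0^2 + 1^2) = sqrt(1)
Step 2: |z2| = sqrt(8^2 + 5^2) = sqrt(89)
Step 3: |z1*z2| = |z1|*|z2| = sqrt(1) * sqrt(89) = sqrt(1 * 89) = sqrt(89)
Step 4: = 9.434

9.434


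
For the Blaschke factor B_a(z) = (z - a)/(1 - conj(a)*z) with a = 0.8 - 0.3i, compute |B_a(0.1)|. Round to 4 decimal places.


Step 1: Numerator z0 - a = 0.1 - (0.8 - 0.3i) = -0.7 + 0.3i
Step 2: Denominator 1 - conj(a)*z0 = 1 - (0.8 + 0.3i)*0.1 = 0.92 - 0.03i
Step 3: |z0 - a|^2 = (-0.7)^2 + 0.3^2 = 0.58; |1 - conj(a)*z0|^2 = 0.92^2 + (-0.03)^2 = 0.8473
Step 4: |B_a(0.1)| = sqrt(0.58 / 0.8473) = sqrt(0.684527)
Step 5: = 0.8274

0.8274


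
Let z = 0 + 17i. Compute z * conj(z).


Step 1: conj(z) = 0 - 17i
Step 2: z * conj(z) = 0^2 + 17^2
Step 3: = 0 + 289 = 289

289


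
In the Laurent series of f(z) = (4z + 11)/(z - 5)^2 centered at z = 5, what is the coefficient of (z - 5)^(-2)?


Step 1: Write the numerator in powers of (z - 5): 4z + 11 = 4(z - 5) + (4*5 + 11) = 4(z - 5) + 31
Step 2: Divide by (z - 5)^2: f(z) = 31(z - 5)^(-2) + 4(z - 5)^(-1)
Step 3: This finite sum is the Laurent series of f about z = 5.
Step 4: Coefficient of (z - 5)^(-2) = 4*5 + 11 = 31

31


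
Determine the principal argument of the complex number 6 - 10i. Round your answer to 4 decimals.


Step 1: z = 6 - 10i
Step 2: arg(z) = atan2(-10, 6)
Step 3: arg(z) = -1.0304

-1.0304


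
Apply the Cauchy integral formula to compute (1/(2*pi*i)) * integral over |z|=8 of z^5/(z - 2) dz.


Step 1: f(z) = z^5, a = 2 is inside |z| = 8
Step 2: By Cauchy integral formula: (1/(2pi*i)) * integral = f(a)
Step 3: f(2) = 2^5 = 32

32


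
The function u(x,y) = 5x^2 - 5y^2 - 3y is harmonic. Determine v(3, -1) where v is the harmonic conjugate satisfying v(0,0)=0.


Step 1: v_x = -u_y = 10y + 3
Step 2: v_y = u_x = 10x + 0
Step 3: v = 10xy + 3x + C
Step 4: v(0,0) = 0 => C = 0
Step 5: v(3, -1) = -21

-21


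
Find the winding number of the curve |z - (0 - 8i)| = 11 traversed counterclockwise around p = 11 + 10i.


Step 1: Center c = (0, -8), radius = 11
Step 2: |p - c|^2 = 11^2 + 18^2 = 445
Step 3: r^2 = 121
Step 4: |p-c| > r so winding number = 0

0


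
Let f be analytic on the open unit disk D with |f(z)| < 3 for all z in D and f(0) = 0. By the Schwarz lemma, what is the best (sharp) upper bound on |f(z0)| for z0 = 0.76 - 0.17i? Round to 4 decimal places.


Step 1: g = f/3 maps D -> D with g(0) = 0, so by the Schwarz lemma |g(z)| <= |z|, i.e. |f(z)| <= 3|z|; this is sharp (f(z) = 3z).
Step 2: |z0|^2 = 0.76^2 + (-0.17)^2 = 0.6065
Step 3: |z0| = sqrt(0.6065) = 0.778781
Step 4: Best bound = 3 * |z0| = 3 * 0.778781 = 2.3363

2.3363


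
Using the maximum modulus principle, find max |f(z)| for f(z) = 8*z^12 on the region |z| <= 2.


Step 1: On |z| = 2, |f(z)| = 8 * |z|^12 = 8 * 2^12
Step 2: By maximum modulus principle, maximum is on boundary.
Step 3: Maximum = 8 * 4096 = 32768

32768


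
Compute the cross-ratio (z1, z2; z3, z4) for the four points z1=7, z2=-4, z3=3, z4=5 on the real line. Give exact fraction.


Step 1: (z1-z3)(z2-z4) = 4 * (-9) = -36
Step 2: (z1-z4)(z2-z3) = 2 * (-7) = -14
Step 3: Cross-ratio = 36/14 = 18/7

18/7


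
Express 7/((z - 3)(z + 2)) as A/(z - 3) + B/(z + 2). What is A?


Step 1: Multiply both sides by (z - 3) and set z = 3
Step 2: A = 7 / (3 + 2)
Step 3: A = 7 / 5
Step 4: A = 7/5

7/5


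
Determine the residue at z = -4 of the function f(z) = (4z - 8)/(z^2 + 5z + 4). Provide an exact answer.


Step 1: Q(z) = z^2 + 5z + 4 = (z + 4)(z + 1)
Step 2: Q'(z) = 2z + 5
Step 3: Q'(-4) = -3, P(-4) = -24
Step 4: Res = P(-4)/Q'(-4) = -24/(-3) = 8

8


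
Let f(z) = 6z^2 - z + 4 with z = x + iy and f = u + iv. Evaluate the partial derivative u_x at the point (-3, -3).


Step 1: f(z) = 6(x+iy)^2 - (x+iy) + 4
Step 2: u = 6(x^2 - y^2) - x + 4
Step 3: u_x = 12x - 1
Step 4: At (-3, -3): u_x = -36 - 1 = -37

-37


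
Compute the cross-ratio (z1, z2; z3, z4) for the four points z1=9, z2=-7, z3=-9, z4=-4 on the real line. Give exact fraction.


Step 1: (z1-z3)(z2-z4) = 18 * (-3) = -54
Step 2: (z1-z4)(z2-z3) = 13 * 2 = 26
Step 3: Cross-ratio = -54/26 = -27/13

-27/13


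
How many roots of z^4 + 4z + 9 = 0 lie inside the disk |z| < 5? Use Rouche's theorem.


Step 1: On |z| = 5 the three terms have sizes |z^4| = 5^4 = 625, |4z| = 4*5 = 20, |9| = 9
Step 2: The dominant term is g(z) = z^4; let h(z) = 4z + 9 so f = g + h
Step 3: On |z| = 5: |g| = 625 and |h| <= 20 + 9 = 29
Step 4: Since 625 > 29, |h| < |g| on |z| = 5, so by Rouche f has the same number of zeros as g inside |z| < 5
Step 5: g(z) = z^4 has 4 zeros (all at the origin) inside |z| < 5. Answer = 4

4


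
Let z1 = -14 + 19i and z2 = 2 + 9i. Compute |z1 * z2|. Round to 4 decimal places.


Step 1: |z1| = sqrt((-14)^2 + 19^2) = sqrt(557)
Step 2: |z2| = sqrt(2^2 + 9^2) = sqrt(85)
Step 3: |z1*z2| = |z1|*|z2| = sqrt(557) * sqrt(85) = sqrt(557 * 85) = sqrt(47345)
Step 4: = 217.5891

217.5891


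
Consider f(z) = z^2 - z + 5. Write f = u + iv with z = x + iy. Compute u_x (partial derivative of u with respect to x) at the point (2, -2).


Step 1: f(z) = (x+iy)^2 - (x+iy) + 5
Step 2: u = (x^2 - y^2) - x + 5
Step 3: u_x = 2x - 1
Step 4: At (2, -2): u_x = 4 - 1 = 3

3


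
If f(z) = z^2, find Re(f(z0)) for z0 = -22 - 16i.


Step 1: z0 = -22 - 16i
Step 2: z0^2 = (-22)^2 - (-16)^2 + 704i
Step 3: real part = 484 - 256 = 228

228


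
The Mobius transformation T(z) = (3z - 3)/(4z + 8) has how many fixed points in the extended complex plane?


Step 1: Fixed points satisfy T(z) = z
Step 2: 4z^2 + 5z + 3 = 0
Step 3: Discriminant = 5^2 - 4*4*3 = -23
Step 4: Number of fixed points = 2

2


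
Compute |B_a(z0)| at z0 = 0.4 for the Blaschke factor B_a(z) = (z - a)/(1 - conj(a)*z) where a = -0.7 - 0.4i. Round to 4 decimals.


Step 1: Numerator z0 - a = 0.4 - (-0.7 - 0.4i) = 1.1 + 0.4i
Step 2: Denominator 1 - conj(a)*z0 = 1 - (-0.7 + 0.4i)*0.4 = 1.28 - 0.16i
Step 3: |z0 - a|^2 = 1.1^2 + 0.4^2 = 1.37; |1 - conj(a)*z0|^2 = 1.28^2 + (-0.16)^2 = 1.664
Step 4: |B_a(0.4)| = sqrt(1.37 / 1.664) = sqrt(0.823317)
Step 5: = 0.9074

0.9074


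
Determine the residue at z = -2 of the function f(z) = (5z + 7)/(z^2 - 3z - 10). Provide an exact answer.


Step 1: Q(z) = z^2 - 3z - 10 = (z + 2)(z - 5)
Step 2: Q'(z) = 2z - 3
Step 3: Q'(-2) = -7, P(-2) = -3
Step 4: Res = P(-2)/Q'(-2) = -3/(-7) = 3/7

3/7


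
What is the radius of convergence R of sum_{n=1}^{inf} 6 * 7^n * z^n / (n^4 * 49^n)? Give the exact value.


Step 1: General term a_n = 6 * 7^n / (n^4 * 49^n)
Step 2: By the root test, |a_n|^(1/n) = 6^(1/n) * 7 / (n^(4/n) * 49) -> 7/49 as n -> infinity (since 6^(1/n) -> 1 and n^(4/n) -> 1)
Step 3: R = 1/lim|a_n|^(1/n) = 49/7 = 7

7


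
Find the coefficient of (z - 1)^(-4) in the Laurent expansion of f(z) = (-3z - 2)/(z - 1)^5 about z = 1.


Step 1: Write the numerator in powers of (z - 1): -3z - 2 = -3(z - 1) + (-3*1 - 2) = -3(z - 1) - 5
Step 2: Divide by (z - 1)^5: f(z) = -5(z - 1)^(-5) - 3(z - 1)^(-4)
Step 3: This finite sum is the Laurent series of f about z = 1.
Step 4: Coefficient of (z - 1)^(-4) = coefficient of (z - 1) in the re-centred numerator = -3

-3


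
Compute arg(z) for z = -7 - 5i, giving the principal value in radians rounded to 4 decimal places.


Step 1: z = -7 - 5i
Step 2: arg(z) = atan2(-5, -7)
Step 3: arg(z) = -2.5213

-2.5213


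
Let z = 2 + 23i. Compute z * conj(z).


Step 1: conj(z) = 2 - 23i
Step 2: z * conj(z) = 2^2 + 23^2
Step 3: = 4 + 529 = 533

533


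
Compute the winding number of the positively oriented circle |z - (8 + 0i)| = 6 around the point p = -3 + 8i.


Step 1: Center c = (8, 0), radius = 6
Step 2: |p - c|^2 = (-11)^2 + 8^2 = 185
Step 3: r^2 = 36
Step 4: |p-c| > r so winding number = 0

0


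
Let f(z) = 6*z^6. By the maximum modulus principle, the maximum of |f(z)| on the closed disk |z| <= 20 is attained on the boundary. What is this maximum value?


Step 1: On |z| = 20, |f(z)| = 6 * |z|^6 = 6 * 20^6
Step 2: By maximum modulus principle, maximum is on boundary.
Step 3: Maximum = 6 * 64000000 = 384000000

384000000


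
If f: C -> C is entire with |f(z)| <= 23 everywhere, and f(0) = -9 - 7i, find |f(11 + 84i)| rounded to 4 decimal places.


Step 1: By Liouville's theorem, a bounded entire function is constant.
Step 2: f(z) = f(0) = -9 - 7i for all z.
Step 3: |f(w)| = |-9 - 7i| = sqrt(81 + 49)
Step 4: = 11.4018

11.4018


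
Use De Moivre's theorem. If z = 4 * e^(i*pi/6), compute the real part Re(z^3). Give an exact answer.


Step 1: By De Moivre's theorem, z^3 = 4^3 * e^(i*3*pi/6) = 64 * (cos(pi/2) + i*sin(pi/2))
Step 2: |z|^3 = 4^3 = 64
Step 3: The angle pi/2 already lies in [0, 2*pi)
Step 4: cos(pi/2) = 0
Step 5: Re(z^3) = 64 * 0 = 0

0


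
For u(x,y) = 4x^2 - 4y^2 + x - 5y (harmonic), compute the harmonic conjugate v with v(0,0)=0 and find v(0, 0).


Step 1: v_x = -u_y = 8y + 5
Step 2: v_y = u_x = 8x + 1
Step 3: v = 8xy + 5x + y + C
Step 4: v(0,0) = 0 => C = 0
Step 5: v(0, 0) = 0

0


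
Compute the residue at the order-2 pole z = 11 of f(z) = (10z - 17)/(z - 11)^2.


Step 1: Pole of order 2 at z = 11
Step 2: Res = lim d/dz [(z - 11)^2 * f(z)] as z -> 11
Step 3: (z - 11)^2 * f(z) = 10z - 17
Step 4: d/dz[10z - 17] = 10

10


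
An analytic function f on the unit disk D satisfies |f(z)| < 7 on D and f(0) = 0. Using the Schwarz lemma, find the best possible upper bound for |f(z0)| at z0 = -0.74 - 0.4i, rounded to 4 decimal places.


Step 1: g = f/7 maps D -> D with g(0) = 0, so by the Schwarz lemma |g(z)| <= |z|, i.e. |f(z)| <= 7|z|; this is sharp (f(z) = 7z).
Step 2: |z0|^2 = (-0.74)^2 + (-0.4)^2 = 0.7076
Step 3: |z0| = sqrt(0.7076) = 0.84119
Step 4: Best bound = 7 * |z0| = 7 * 0.84119 = 5.8883

5.8883


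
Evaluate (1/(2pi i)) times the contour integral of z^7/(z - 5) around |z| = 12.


Step 1: f(z) = z^7, a = 5 is inside |z| = 12
Step 2: By Cauchy integral formula: (1/(2pi*i)) * integral = f(a)
Step 3: f(5) = 5^7 = 78125

78125


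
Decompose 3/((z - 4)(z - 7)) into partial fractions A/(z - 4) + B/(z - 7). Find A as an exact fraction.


Step 1: Multiply both sides by (z - 4) and set z = 4
Step 2: A = 3 / (4 - 7)
Step 3: A = 3 / (-3)
Step 4: A = -1

-1


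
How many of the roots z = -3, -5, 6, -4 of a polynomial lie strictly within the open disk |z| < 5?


Step 1: Check each root:
  z = -3: |-3| = 3 < 5
  z = -5: |-5| = 5 >= 5
  z = 6: |6| = 6 >= 5
  z = -4: |-4| = 4 < 5
Step 2: Count = 2

2


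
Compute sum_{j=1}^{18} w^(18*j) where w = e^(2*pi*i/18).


Step 1: The sum sum_{j=1}^{n} w^(k*j) equals n if n | k, else 0.
Step 2: Here n = 18, k = 18
Step 3: Does n divide k? 18 | 18 -> True
Step 4: Sum = 18

18


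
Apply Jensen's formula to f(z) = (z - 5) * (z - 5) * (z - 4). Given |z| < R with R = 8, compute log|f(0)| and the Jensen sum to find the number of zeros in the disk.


Jensen's formula: (1/2pi)*integral log|f(Re^it)|dt = log|f(0)| + sum_{|a_k|<R} log(R/|a_k|)
Step 1: f(0) = (-5) * (-5) * (-4) = -100
Step 2: log|f(0)| = log|5| + log|5| + log|4| = 4.6052
Step 3: Zeros inside |z| < 8: 5, 5, 4
Step 4: Jensen sum = log(8/5) + log(8/5) + log(8/4) = 1.6332
Step 5: n(R) = number of terms in the Jensen sum = count of zeros inside |z| < 8 = 3

3


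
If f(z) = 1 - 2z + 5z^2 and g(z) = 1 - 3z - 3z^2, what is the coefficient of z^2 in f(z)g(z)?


Step 1: z^2 term in f*g comes from: (1)*(-3z^2) + (-2z)*(-3z) + (5z^2)*(1)
Step 2: = -3 + 6 + 5
Step 3: = 8

8
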